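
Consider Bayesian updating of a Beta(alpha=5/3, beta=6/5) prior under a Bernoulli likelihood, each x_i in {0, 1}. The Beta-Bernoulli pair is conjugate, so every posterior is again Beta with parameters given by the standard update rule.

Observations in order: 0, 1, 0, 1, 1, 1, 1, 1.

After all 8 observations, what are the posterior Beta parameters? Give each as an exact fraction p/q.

obs 1: x=0 → posterior Beta(5/3, 11/5)
obs 2: x=1 → posterior Beta(8/3, 11/5)
obs 3: x=0 → posterior Beta(8/3, 16/5)
obs 4: x=1 → posterior Beta(11/3, 16/5)
obs 5: x=1 → posterior Beta(14/3, 16/5)
obs 6: x=1 → posterior Beta(17/3, 16/5)
obs 7: x=1 → posterior Beta(20/3, 16/5)
obs 8: x=1 → posterior Beta(23/3, 16/5)

alpha=23/3, beta=16/5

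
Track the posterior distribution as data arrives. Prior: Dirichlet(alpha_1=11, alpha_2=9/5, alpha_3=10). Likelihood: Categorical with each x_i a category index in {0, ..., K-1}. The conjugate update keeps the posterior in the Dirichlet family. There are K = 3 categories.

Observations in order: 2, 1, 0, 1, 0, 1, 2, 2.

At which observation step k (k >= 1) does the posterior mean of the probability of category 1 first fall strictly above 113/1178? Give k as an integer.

k = 2

obs 1: x=2 → posterior Dirichlet(11, 9/5, 11)
obs 2: x=1 → posterior Dirichlet(11, 14/5, 11)
obs 3: x=0 → posterior Dirichlet(12, 14/5, 11)
obs 4: x=1 → posterior Dirichlet(12, 19/5, 11)
obs 5: x=0 → posterior Dirichlet(13, 19/5, 11)
obs 6: x=1 → posterior Dirichlet(13, 24/5, 11)
obs 7: x=2 → posterior Dirichlet(13, 24/5, 12)
obs 8: x=2 → posterior Dirichlet(13, 24/5, 13)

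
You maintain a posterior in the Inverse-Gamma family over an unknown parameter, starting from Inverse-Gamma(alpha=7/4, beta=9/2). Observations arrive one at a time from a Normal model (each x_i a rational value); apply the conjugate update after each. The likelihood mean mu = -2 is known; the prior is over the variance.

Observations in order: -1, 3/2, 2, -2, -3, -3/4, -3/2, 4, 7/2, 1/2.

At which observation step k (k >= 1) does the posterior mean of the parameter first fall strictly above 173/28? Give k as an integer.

k = 2

obs 1: x=-1 → posterior Inverse-Gamma(9/4, 5)
obs 2: x=3/2 → posterior Inverse-Gamma(11/4, 89/8)
obs 3: x=2 → posterior Inverse-Gamma(13/4, 153/8)
obs 4: x=-2 → posterior Inverse-Gamma(15/4, 153/8)
obs 5: x=-3 → posterior Inverse-Gamma(17/4, 157/8)
obs 6: x=-3/4 → posterior Inverse-Gamma(19/4, 653/32)
obs 7: x=-3/2 → posterior Inverse-Gamma(21/4, 657/32)
obs 8: x=4 → posterior Inverse-Gamma(23/4, 1233/32)
obs 9: x=7/2 → posterior Inverse-Gamma(25/4, 1717/32)
obs 10: x=1/2 → posterior Inverse-Gamma(27/4, 1817/32)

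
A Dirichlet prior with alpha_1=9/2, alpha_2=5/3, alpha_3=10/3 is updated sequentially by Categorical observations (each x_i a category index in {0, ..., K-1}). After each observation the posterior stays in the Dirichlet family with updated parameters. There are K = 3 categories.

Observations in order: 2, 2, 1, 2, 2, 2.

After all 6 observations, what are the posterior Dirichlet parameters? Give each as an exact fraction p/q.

alpha_1=9/2, alpha_2=8/3, alpha_3=25/3

obs 1: x=2 → posterior Dirichlet(9/2, 5/3, 13/3)
obs 2: x=2 → posterior Dirichlet(9/2, 5/3, 16/3)
obs 3: x=1 → posterior Dirichlet(9/2, 8/3, 16/3)
obs 4: x=2 → posterior Dirichlet(9/2, 8/3, 19/3)
obs 5: x=2 → posterior Dirichlet(9/2, 8/3, 22/3)
obs 6: x=2 → posterior Dirichlet(9/2, 8/3, 25/3)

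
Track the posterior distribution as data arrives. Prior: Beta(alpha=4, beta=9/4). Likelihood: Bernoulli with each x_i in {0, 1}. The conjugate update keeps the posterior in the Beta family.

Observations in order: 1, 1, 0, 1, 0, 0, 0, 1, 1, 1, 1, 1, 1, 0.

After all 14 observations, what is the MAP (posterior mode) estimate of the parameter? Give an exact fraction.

48/73

obs 1: x=1 → posterior Beta(5, 9/4)
obs 2: x=1 → posterior Beta(6, 9/4)
obs 3: x=0 → posterior Beta(6, 13/4)
obs 4: x=1 → posterior Beta(7, 13/4)
obs 5: x=0 → posterior Beta(7, 17/4)
obs 6: x=0 → posterior Beta(7, 21/4)
obs 7: x=0 → posterior Beta(7, 25/4)
obs 8: x=1 → posterior Beta(8, 25/4)
obs 9: x=1 → posterior Beta(9, 25/4)
obs 10: x=1 → posterior Beta(10, 25/4)
obs 11: x=1 → posterior Beta(11, 25/4)
obs 12: x=1 → posterior Beta(12, 25/4)
obs 13: x=1 → posterior Beta(13, 25/4)
obs 14: x=0 → posterior Beta(13, 29/4)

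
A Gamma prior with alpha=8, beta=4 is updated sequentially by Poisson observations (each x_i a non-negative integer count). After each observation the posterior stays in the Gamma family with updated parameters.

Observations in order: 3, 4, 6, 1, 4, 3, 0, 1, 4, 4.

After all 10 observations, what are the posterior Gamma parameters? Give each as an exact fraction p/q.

alpha=38, beta=14

obs 1: x=3 → posterior Gamma(11, 5)
obs 2: x=4 → posterior Gamma(15, 6)
obs 3: x=6 → posterior Gamma(21, 7)
obs 4: x=1 → posterior Gamma(22, 8)
obs 5: x=4 → posterior Gamma(26, 9)
obs 6: x=3 → posterior Gamma(29, 10)
obs 7: x=0 → posterior Gamma(29, 11)
obs 8: x=1 → posterior Gamma(30, 12)
obs 9: x=4 → posterior Gamma(34, 13)
obs 10: x=4 → posterior Gamma(38, 14)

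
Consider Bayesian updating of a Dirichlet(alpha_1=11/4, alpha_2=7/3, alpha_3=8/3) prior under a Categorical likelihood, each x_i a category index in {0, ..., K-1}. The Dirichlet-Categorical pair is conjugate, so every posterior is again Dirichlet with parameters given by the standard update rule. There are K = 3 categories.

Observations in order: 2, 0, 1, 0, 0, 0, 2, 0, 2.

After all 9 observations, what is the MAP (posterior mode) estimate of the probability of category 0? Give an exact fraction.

obs 1: x=2 → posterior Dirichlet(11/4, 7/3, 11/3)
obs 2: x=0 → posterior Dirichlet(15/4, 7/3, 11/3)
obs 3: x=1 → posterior Dirichlet(15/4, 10/3, 11/3)
obs 4: x=0 → posterior Dirichlet(19/4, 10/3, 11/3)
obs 5: x=0 → posterior Dirichlet(23/4, 10/3, 11/3)
obs 6: x=0 → posterior Dirichlet(27/4, 10/3, 11/3)
obs 7: x=2 → posterior Dirichlet(27/4, 10/3, 14/3)
obs 8: x=0 → posterior Dirichlet(31/4, 10/3, 14/3)
obs 9: x=2 → posterior Dirichlet(31/4, 10/3, 17/3)

27/55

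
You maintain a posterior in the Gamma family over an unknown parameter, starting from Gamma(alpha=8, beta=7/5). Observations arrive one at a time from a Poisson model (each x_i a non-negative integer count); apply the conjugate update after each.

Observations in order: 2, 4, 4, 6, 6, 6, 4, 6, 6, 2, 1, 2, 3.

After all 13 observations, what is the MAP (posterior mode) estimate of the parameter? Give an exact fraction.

295/72

obs 1: x=2 → posterior Gamma(10, 12/5)
obs 2: x=4 → posterior Gamma(14, 17/5)
obs 3: x=4 → posterior Gamma(18, 22/5)
obs 4: x=6 → posterior Gamma(24, 27/5)
obs 5: x=6 → posterior Gamma(30, 32/5)
obs 6: x=6 → posterior Gamma(36, 37/5)
obs 7: x=4 → posterior Gamma(40, 42/5)
obs 8: x=6 → posterior Gamma(46, 47/5)
obs 9: x=6 → posterior Gamma(52, 52/5)
obs 10: x=2 → posterior Gamma(54, 57/5)
obs 11: x=1 → posterior Gamma(55, 62/5)
obs 12: x=2 → posterior Gamma(57, 67/5)
obs 13: x=3 → posterior Gamma(60, 72/5)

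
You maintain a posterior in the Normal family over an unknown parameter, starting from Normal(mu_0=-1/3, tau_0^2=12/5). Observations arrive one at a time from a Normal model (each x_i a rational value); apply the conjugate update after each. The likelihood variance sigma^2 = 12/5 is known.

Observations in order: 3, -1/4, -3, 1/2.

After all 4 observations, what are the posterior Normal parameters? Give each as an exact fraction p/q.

obs 1: x=3 → posterior Normal(4/3, 6/5)
obs 2: x=-1/4 → posterior Normal(29/36, 4/5)
obs 3: x=-3 → posterior Normal(-7/48, 3/5)
obs 4: x=1/2 → posterior Normal(-1/60, 12/25)

mu_0=-1/60, tau_0^2=12/25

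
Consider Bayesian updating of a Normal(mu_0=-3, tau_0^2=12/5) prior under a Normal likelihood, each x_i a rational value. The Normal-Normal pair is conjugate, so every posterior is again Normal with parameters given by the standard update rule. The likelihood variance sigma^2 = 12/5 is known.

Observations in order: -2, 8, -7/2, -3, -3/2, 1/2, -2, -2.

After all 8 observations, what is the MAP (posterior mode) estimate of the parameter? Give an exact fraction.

-17/18

obs 1: x=-2 → posterior Normal(-5/2, 6/5)
obs 2: x=8 → posterior Normal(1, 4/5)
obs 3: x=-7/2 → posterior Normal(-1/8, 3/5)
obs 4: x=-3 → posterior Normal(-7/10, 12/25)
obs 5: x=-3/2 → posterior Normal(-5/6, 2/5)
obs 6: x=1/2 → posterior Normal(-9/14, 12/35)
obs 7: x=-2 → posterior Normal(-13/16, 3/10)
obs 8: x=-2 → posterior Normal(-17/18, 4/15)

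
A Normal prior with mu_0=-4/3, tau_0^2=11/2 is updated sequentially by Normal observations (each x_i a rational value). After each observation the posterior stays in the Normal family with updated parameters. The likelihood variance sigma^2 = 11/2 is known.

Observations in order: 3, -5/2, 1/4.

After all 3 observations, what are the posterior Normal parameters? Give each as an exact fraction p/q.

mu_0=-7/48, tau_0^2=11/8

obs 1: x=3 → posterior Normal(5/6, 11/4)
obs 2: x=-5/2 → posterior Normal(-5/18, 11/6)
obs 3: x=1/4 → posterior Normal(-7/48, 11/8)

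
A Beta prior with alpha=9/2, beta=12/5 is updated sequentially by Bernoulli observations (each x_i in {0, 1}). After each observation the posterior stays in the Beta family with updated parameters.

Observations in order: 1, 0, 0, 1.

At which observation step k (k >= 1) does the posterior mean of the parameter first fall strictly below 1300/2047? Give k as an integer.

k = 2

obs 1: x=1 → posterior Beta(11/2, 12/5)
obs 2: x=0 → posterior Beta(11/2, 17/5)
obs 3: x=0 → posterior Beta(11/2, 22/5)
obs 4: x=1 → posterior Beta(13/2, 22/5)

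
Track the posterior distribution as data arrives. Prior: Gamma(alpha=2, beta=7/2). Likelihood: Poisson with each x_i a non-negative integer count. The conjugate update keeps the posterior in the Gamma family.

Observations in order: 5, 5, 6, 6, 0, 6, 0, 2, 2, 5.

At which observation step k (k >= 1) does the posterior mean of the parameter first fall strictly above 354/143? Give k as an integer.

obs 1: x=5 → posterior Gamma(7, 9/2)
obs 2: x=5 → posterior Gamma(12, 11/2)
obs 3: x=6 → posterior Gamma(18, 13/2)
obs 4: x=6 → posterior Gamma(24, 15/2)
obs 5: x=0 → posterior Gamma(24, 17/2)
obs 6: x=6 → posterior Gamma(30, 19/2)
obs 7: x=0 → posterior Gamma(30, 21/2)
obs 8: x=2 → posterior Gamma(32, 23/2)
obs 9: x=2 → posterior Gamma(34, 25/2)
obs 10: x=5 → posterior Gamma(39, 27/2)

k = 3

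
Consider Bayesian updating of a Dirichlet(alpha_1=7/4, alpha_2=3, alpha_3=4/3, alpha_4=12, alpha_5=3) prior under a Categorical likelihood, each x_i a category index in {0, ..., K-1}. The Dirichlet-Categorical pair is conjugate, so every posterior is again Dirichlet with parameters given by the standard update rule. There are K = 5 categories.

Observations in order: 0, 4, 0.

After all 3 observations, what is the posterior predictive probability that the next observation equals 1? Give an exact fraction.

36/289

obs 1: x=0 → posterior Dirichlet(11/4, 3, 4/3, 12, 3)
obs 2: x=4 → posterior Dirichlet(11/4, 3, 4/3, 12, 4)
obs 3: x=0 → posterior Dirichlet(15/4, 3, 4/3, 12, 4)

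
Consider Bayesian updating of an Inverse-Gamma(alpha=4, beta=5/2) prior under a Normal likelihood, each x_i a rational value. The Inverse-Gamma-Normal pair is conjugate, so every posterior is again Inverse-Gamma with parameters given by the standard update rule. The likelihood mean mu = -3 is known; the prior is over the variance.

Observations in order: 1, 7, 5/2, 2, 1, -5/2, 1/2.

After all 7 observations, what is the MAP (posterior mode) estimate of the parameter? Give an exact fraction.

819/68

obs 1: x=1 → posterior Inverse-Gamma(9/2, 21/2)
obs 2: x=7 → posterior Inverse-Gamma(5, 121/2)
obs 3: x=5/2 → posterior Inverse-Gamma(11/2, 605/8)
obs 4: x=2 → posterior Inverse-Gamma(6, 705/8)
obs 5: x=1 → posterior Inverse-Gamma(13/2, 769/8)
obs 6: x=-5/2 → posterior Inverse-Gamma(7, 385/4)
obs 7: x=1/2 → posterior Inverse-Gamma(15/2, 819/8)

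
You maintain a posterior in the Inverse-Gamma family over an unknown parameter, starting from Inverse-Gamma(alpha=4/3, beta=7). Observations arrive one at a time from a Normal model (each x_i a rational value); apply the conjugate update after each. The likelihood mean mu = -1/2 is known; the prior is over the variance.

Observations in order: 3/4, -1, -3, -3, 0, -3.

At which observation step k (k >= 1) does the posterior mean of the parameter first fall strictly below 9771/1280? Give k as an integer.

obs 1: x=3/4 → posterior Inverse-Gamma(11/6, 249/32)
obs 2: x=-1 → posterior Inverse-Gamma(7/3, 253/32)
obs 3: x=-3 → posterior Inverse-Gamma(17/6, 353/32)
obs 4: x=-3 → posterior Inverse-Gamma(10/3, 453/32)
obs 5: x=0 → posterior Inverse-Gamma(23/6, 457/32)
obs 6: x=-3 → posterior Inverse-Gamma(13/3, 557/32)

k = 2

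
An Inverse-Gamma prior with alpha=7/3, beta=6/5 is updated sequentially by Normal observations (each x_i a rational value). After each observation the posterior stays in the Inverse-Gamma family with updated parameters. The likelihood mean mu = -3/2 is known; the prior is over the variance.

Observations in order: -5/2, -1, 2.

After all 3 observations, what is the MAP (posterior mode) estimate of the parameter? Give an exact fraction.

477/290

obs 1: x=-5/2 → posterior Inverse-Gamma(17/6, 17/10)
obs 2: x=-1 → posterior Inverse-Gamma(10/3, 73/40)
obs 3: x=2 → posterior Inverse-Gamma(23/6, 159/20)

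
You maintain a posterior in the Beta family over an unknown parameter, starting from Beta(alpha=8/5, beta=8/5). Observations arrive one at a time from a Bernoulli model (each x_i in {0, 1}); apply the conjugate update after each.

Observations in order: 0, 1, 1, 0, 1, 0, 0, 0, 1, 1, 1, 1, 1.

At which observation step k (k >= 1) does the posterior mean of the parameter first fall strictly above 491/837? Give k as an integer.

k = 13

obs 1: x=0 → posterior Beta(8/5, 13/5)
obs 2: x=1 → posterior Beta(13/5, 13/5)
obs 3: x=1 → posterior Beta(18/5, 13/5)
obs 4: x=0 → posterior Beta(18/5, 18/5)
obs 5: x=1 → posterior Beta(23/5, 18/5)
obs 6: x=0 → posterior Beta(23/5, 23/5)
obs 7: x=0 → posterior Beta(23/5, 28/5)
obs 8: x=0 → posterior Beta(23/5, 33/5)
obs 9: x=1 → posterior Beta(28/5, 33/5)
obs 10: x=1 → posterior Beta(33/5, 33/5)
obs 11: x=1 → posterior Beta(38/5, 33/5)
obs 12: x=1 → posterior Beta(43/5, 33/5)
obs 13: x=1 → posterior Beta(48/5, 33/5)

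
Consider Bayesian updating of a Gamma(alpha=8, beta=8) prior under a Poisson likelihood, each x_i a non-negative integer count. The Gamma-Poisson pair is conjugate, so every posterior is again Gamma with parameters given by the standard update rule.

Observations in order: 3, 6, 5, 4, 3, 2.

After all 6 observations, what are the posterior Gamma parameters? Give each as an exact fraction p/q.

obs 1: x=3 → posterior Gamma(11, 9)
obs 2: x=6 → posterior Gamma(17, 10)
obs 3: x=5 → posterior Gamma(22, 11)
obs 4: x=4 → posterior Gamma(26, 12)
obs 5: x=3 → posterior Gamma(29, 13)
obs 6: x=2 → posterior Gamma(31, 14)

alpha=31, beta=14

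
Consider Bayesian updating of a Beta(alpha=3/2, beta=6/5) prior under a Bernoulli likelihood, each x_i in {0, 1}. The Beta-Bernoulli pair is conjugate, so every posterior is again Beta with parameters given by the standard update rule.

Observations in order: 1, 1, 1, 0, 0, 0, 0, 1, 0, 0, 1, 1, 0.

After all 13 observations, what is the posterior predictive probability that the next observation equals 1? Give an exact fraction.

obs 1: x=1 → posterior Beta(5/2, 6/5)
obs 2: x=1 → posterior Beta(7/2, 6/5)
obs 3: x=1 → posterior Beta(9/2, 6/5)
obs 4: x=0 → posterior Beta(9/2, 11/5)
obs 5: x=0 → posterior Beta(9/2, 16/5)
obs 6: x=0 → posterior Beta(9/2, 21/5)
obs 7: x=0 → posterior Beta(9/2, 26/5)
obs 8: x=1 → posterior Beta(11/2, 26/5)
obs 9: x=0 → posterior Beta(11/2, 31/5)
obs 10: x=0 → posterior Beta(11/2, 36/5)
obs 11: x=1 → posterior Beta(13/2, 36/5)
obs 12: x=1 → posterior Beta(15/2, 36/5)
obs 13: x=0 → posterior Beta(15/2, 41/5)

75/157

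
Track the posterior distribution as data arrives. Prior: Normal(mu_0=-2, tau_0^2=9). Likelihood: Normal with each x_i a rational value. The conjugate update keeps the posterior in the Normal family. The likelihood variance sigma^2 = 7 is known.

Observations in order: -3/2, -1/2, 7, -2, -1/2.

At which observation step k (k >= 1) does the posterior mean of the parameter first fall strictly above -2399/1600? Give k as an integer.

obs 1: x=-3/2 → posterior Normal(-55/32, 63/16)
obs 2: x=-1/2 → posterior Normal(-32/25, 63/25)
obs 3: x=7 → posterior Normal(31/34, 63/34)
obs 4: x=-2 → posterior Normal(13/43, 63/43)
obs 5: x=-1/2 → posterior Normal(17/104, 63/52)

k = 2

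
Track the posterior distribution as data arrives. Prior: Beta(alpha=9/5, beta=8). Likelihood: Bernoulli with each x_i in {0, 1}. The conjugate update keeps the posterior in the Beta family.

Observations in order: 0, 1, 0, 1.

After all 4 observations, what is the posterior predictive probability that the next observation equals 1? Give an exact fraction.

obs 1: x=0 → posterior Beta(9/5, 9)
obs 2: x=1 → posterior Beta(14/5, 9)
obs 3: x=0 → posterior Beta(14/5, 10)
obs 4: x=1 → posterior Beta(19/5, 10)

19/69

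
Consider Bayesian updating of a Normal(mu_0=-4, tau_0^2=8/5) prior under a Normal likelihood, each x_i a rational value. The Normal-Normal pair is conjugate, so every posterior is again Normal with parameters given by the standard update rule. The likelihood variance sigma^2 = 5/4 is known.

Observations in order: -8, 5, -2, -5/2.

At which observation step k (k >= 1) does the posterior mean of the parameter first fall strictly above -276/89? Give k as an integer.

k = 2

obs 1: x=-8 → posterior Normal(-356/57, 40/57)
obs 2: x=5 → posterior Normal(-196/89, 40/89)
obs 3: x=-2 → posterior Normal(-260/121, 40/121)
obs 4: x=-5/2 → posterior Normal(-20/9, 40/153)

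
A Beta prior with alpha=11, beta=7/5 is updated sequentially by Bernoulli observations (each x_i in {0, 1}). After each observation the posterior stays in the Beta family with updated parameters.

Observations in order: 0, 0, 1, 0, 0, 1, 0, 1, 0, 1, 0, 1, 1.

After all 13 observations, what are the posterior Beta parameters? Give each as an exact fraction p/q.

alpha=17, beta=42/5

obs 1: x=0 → posterior Beta(11, 12/5)
obs 2: x=0 → posterior Beta(11, 17/5)
obs 3: x=1 → posterior Beta(12, 17/5)
obs 4: x=0 → posterior Beta(12, 22/5)
obs 5: x=0 → posterior Beta(12, 27/5)
obs 6: x=1 → posterior Beta(13, 27/5)
obs 7: x=0 → posterior Beta(13, 32/5)
obs 8: x=1 → posterior Beta(14, 32/5)
obs 9: x=0 → posterior Beta(14, 37/5)
obs 10: x=1 → posterior Beta(15, 37/5)
obs 11: x=0 → posterior Beta(15, 42/5)
obs 12: x=1 → posterior Beta(16, 42/5)
obs 13: x=1 → posterior Beta(17, 42/5)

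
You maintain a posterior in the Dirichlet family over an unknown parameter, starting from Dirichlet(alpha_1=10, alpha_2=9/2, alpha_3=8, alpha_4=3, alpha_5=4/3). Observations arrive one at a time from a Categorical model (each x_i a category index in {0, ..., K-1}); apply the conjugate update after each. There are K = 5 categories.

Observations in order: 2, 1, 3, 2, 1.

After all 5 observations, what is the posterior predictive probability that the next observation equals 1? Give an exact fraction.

39/191

obs 1: x=2 → posterior Dirichlet(10, 9/2, 9, 3, 4/3)
obs 2: x=1 → posterior Dirichlet(10, 11/2, 9, 3, 4/3)
obs 3: x=3 → posterior Dirichlet(10, 11/2, 9, 4, 4/3)
obs 4: x=2 → posterior Dirichlet(10, 11/2, 10, 4, 4/3)
obs 5: x=1 → posterior Dirichlet(10, 13/2, 10, 4, 4/3)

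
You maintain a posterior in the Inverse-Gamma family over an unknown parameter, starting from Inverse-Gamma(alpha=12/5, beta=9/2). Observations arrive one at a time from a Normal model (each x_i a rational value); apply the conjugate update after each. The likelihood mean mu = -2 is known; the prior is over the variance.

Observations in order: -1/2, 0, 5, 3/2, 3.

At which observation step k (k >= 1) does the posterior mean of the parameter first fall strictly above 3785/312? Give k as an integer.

k = 5

obs 1: x=-1/2 → posterior Inverse-Gamma(29/10, 45/8)
obs 2: x=0 → posterior Inverse-Gamma(17/5, 61/8)
obs 3: x=5 → posterior Inverse-Gamma(39/10, 257/8)
obs 4: x=3/2 → posterior Inverse-Gamma(22/5, 153/4)
obs 5: x=3 → posterior Inverse-Gamma(49/10, 203/4)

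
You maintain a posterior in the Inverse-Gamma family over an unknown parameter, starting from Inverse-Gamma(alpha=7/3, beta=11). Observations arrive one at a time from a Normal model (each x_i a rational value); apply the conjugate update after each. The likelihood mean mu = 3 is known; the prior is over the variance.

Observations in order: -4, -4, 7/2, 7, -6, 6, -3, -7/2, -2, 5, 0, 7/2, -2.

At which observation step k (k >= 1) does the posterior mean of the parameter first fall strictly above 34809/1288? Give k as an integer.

obs 1: x=-4 → posterior Inverse-Gamma(17/6, 71/2)
obs 2: x=-4 → posterior Inverse-Gamma(10/3, 60)
obs 3: x=7/2 → posterior Inverse-Gamma(23/6, 481/8)
obs 4: x=7 → posterior Inverse-Gamma(13/3, 545/8)
obs 5: x=-6 → posterior Inverse-Gamma(29/6, 869/8)
obs 6: x=6 → posterior Inverse-Gamma(16/3, 905/8)
obs 7: x=-3 → posterior Inverse-Gamma(35/6, 1049/8)
obs 8: x=-7/2 → posterior Inverse-Gamma(19/3, 609/4)
obs 9: x=-2 → posterior Inverse-Gamma(41/6, 659/4)
obs 10: x=5 → posterior Inverse-Gamma(22/3, 667/4)
obs 11: x=0 → posterior Inverse-Gamma(47/6, 685/4)
obs 12: x=7/2 → posterior Inverse-Gamma(25/3, 1371/8)
obs 13: x=-2 → posterior Inverse-Gamma(53/6, 1471/8)

k = 5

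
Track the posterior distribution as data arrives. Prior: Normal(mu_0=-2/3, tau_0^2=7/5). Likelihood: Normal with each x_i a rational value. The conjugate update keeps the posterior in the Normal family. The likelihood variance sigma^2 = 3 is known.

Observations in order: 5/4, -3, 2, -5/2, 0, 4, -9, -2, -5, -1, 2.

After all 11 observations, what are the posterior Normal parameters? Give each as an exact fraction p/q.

mu_0=-411/368, tau_0^2=21/92

obs 1: x=5/4 → posterior Normal(-5/88, 21/22)
obs 2: x=-3 → posterior Normal(-89/116, 21/29)
obs 3: x=2 → posterior Normal(-11/48, 7/12)
obs 4: x=-5/2 → posterior Normal(-103/172, 21/43)
obs 5: x=0 → posterior Normal(-103/200, 21/50)
obs 6: x=4 → posterior Normal(3/76, 7/19)
obs 7: x=-9 → posterior Normal(-243/256, 21/64)
obs 8: x=-2 → posterior Normal(-299/284, 21/71)
obs 9: x=-5 → posterior Normal(-439/312, 7/26)
obs 10: x=-1 → posterior Normal(-467/340, 21/85)
obs 11: x=2 → posterior Normal(-411/368, 21/92)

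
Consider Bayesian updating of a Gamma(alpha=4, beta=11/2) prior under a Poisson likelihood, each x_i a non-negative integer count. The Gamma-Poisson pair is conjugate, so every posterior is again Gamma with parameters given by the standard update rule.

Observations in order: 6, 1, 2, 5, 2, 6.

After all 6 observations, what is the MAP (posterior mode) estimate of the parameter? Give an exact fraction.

50/23

obs 1: x=6 → posterior Gamma(10, 13/2)
obs 2: x=1 → posterior Gamma(11, 15/2)
obs 3: x=2 → posterior Gamma(13, 17/2)
obs 4: x=5 → posterior Gamma(18, 19/2)
obs 5: x=2 → posterior Gamma(20, 21/2)
obs 6: x=6 → posterior Gamma(26, 23/2)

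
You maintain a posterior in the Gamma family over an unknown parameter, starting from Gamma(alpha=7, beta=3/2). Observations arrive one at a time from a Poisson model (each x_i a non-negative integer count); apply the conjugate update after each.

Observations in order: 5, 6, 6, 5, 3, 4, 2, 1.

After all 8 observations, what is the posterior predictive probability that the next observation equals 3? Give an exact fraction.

6342166347109828526343898291044149961731478446248001120/34135823067412405261341512451566463326809746506282585241

obs 1: x=5 → posterior Gamma(12, 5/2)
obs 2: x=6 → posterior Gamma(18, 7/2)
obs 3: x=6 → posterior Gamma(24, 9/2)
obs 4: x=5 → posterior Gamma(29, 11/2)
obs 5: x=3 → posterior Gamma(32, 13/2)
obs 6: x=4 → posterior Gamma(36, 15/2)
obs 7: x=2 → posterior Gamma(38, 17/2)
obs 8: x=1 → posterior Gamma(39, 19/2)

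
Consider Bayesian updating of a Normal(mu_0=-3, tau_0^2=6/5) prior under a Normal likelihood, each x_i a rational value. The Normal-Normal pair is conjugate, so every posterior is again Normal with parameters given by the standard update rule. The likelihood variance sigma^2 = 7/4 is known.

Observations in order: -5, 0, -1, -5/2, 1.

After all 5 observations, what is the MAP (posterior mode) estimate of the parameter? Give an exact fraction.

-57/31

obs 1: x=-5 → posterior Normal(-225/59, 42/59)
obs 2: x=0 → posterior Normal(-225/83, 42/83)
obs 3: x=-1 → posterior Normal(-249/107, 42/107)
obs 4: x=-5/2 → posterior Normal(-309/131, 42/131)
obs 5: x=1 → posterior Normal(-57/31, 42/155)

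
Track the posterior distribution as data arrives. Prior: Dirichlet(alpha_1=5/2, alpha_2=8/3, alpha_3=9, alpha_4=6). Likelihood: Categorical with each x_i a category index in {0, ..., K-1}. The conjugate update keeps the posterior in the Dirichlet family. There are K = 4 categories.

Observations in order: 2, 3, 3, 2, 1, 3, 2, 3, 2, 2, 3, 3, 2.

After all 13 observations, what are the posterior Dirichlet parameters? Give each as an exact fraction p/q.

alpha_1=5/2, alpha_2=11/3, alpha_3=15, alpha_4=12

obs 1: x=2 → posterior Dirichlet(5/2, 8/3, 10, 6)
obs 2: x=3 → posterior Dirichlet(5/2, 8/3, 10, 7)
obs 3: x=3 → posterior Dirichlet(5/2, 8/3, 10, 8)
obs 4: x=2 → posterior Dirichlet(5/2, 8/3, 11, 8)
obs 5: x=1 → posterior Dirichlet(5/2, 11/3, 11, 8)
obs 6: x=3 → posterior Dirichlet(5/2, 11/3, 11, 9)
obs 7: x=2 → posterior Dirichlet(5/2, 11/3, 12, 9)
obs 8: x=3 → posterior Dirichlet(5/2, 11/3, 12, 10)
obs 9: x=2 → posterior Dirichlet(5/2, 11/3, 13, 10)
obs 10: x=2 → posterior Dirichlet(5/2, 11/3, 14, 10)
obs 11: x=3 → posterior Dirichlet(5/2, 11/3, 14, 11)
obs 12: x=3 → posterior Dirichlet(5/2, 11/3, 14, 12)
obs 13: x=2 → posterior Dirichlet(5/2, 11/3, 15, 12)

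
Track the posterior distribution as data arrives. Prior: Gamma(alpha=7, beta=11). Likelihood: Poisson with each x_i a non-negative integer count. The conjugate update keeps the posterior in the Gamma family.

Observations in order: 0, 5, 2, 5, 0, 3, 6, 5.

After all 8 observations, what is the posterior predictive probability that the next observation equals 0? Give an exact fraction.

obs 1: x=0 → posterior Gamma(7, 12)
obs 2: x=5 → posterior Gamma(12, 13)
obs 3: x=2 → posterior Gamma(14, 14)
obs 4: x=5 → posterior Gamma(19, 15)
obs 5: x=0 → posterior Gamma(19, 16)
obs 6: x=3 → posterior Gamma(22, 17)
obs 7: x=6 → posterior Gamma(28, 18)
obs 8: x=5 → posterior Gamma(33, 19)

1580770532156861979997149793605296459437459/8589934592000000000000000000000000000000000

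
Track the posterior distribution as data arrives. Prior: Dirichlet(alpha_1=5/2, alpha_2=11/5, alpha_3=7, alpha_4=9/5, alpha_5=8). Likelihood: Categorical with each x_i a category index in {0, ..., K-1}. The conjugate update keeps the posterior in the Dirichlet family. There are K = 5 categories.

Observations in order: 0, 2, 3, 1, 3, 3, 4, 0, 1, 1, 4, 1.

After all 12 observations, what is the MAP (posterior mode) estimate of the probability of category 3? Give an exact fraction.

2/15

obs 1: x=0 → posterior Dirichlet(7/2, 11/5, 7, 9/5, 8)
obs 2: x=2 → posterior Dirichlet(7/2, 11/5, 8, 9/5, 8)
obs 3: x=3 → posterior Dirichlet(7/2, 11/5, 8, 14/5, 8)
obs 4: x=1 → posterior Dirichlet(7/2, 16/5, 8, 14/5, 8)
obs 5: x=3 → posterior Dirichlet(7/2, 16/5, 8, 19/5, 8)
obs 6: x=3 → posterior Dirichlet(7/2, 16/5, 8, 24/5, 8)
obs 7: x=4 → posterior Dirichlet(7/2, 16/5, 8, 24/5, 9)
obs 8: x=0 → posterior Dirichlet(9/2, 16/5, 8, 24/5, 9)
obs 9: x=1 → posterior Dirichlet(9/2, 21/5, 8, 24/5, 9)
obs 10: x=1 → posterior Dirichlet(9/2, 26/5, 8, 24/5, 9)
obs 11: x=4 → posterior Dirichlet(9/2, 26/5, 8, 24/5, 10)
obs 12: x=1 → posterior Dirichlet(9/2, 31/5, 8, 24/5, 10)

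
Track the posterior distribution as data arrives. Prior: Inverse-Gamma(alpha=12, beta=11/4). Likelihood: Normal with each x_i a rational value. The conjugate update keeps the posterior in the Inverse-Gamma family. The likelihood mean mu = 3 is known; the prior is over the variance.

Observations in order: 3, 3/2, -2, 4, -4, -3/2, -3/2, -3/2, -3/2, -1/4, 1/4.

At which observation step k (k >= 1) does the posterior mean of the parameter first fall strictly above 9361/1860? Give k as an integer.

k = 9

obs 1: x=3 → posterior Inverse-Gamma(25/2, 11/4)
obs 2: x=3/2 → posterior Inverse-Gamma(13, 31/8)
obs 3: x=-2 → posterior Inverse-Gamma(27/2, 131/8)
obs 4: x=4 → posterior Inverse-Gamma(14, 135/8)
obs 5: x=-4 → posterior Inverse-Gamma(29/2, 331/8)
obs 6: x=-3/2 → posterior Inverse-Gamma(15, 103/2)
obs 7: x=-3/2 → posterior Inverse-Gamma(31/2, 493/8)
obs 8: x=-3/2 → posterior Inverse-Gamma(16, 287/4)
obs 9: x=-3/2 → posterior Inverse-Gamma(33/2, 655/8)
obs 10: x=-1/4 → posterior Inverse-Gamma(17, 2789/32)
obs 11: x=1/4 → posterior Inverse-Gamma(35/2, 1455/16)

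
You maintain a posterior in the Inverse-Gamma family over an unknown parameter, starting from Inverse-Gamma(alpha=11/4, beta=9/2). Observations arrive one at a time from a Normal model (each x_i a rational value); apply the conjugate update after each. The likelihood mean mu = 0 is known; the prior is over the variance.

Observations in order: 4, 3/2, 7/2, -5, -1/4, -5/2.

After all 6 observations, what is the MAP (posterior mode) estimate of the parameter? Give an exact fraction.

obs 1: x=4 → posterior Inverse-Gamma(13/4, 25/2)
obs 2: x=3/2 → posterior Inverse-Gamma(15/4, 109/8)
obs 3: x=7/2 → posterior Inverse-Gamma(17/4, 79/4)
obs 4: x=-5 → posterior Inverse-Gamma(19/4, 129/4)
obs 5: x=-1/4 → posterior Inverse-Gamma(21/4, 1033/32)
obs 6: x=-5/2 → posterior Inverse-Gamma(23/4, 1133/32)

1133/216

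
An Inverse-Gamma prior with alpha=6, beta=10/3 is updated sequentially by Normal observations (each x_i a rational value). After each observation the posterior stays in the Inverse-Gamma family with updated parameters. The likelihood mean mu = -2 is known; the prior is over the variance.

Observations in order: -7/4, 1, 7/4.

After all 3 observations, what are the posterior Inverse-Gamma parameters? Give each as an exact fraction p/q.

alpha=15/2, beta=715/48

obs 1: x=-7/4 → posterior Inverse-Gamma(13/2, 323/96)
obs 2: x=1 → posterior Inverse-Gamma(7, 755/96)
obs 3: x=7/4 → posterior Inverse-Gamma(15/2, 715/48)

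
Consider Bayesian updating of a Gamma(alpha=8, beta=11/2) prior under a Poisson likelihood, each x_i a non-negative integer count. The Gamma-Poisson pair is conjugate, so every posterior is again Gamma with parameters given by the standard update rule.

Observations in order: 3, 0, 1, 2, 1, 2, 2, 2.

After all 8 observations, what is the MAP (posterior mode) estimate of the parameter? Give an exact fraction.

obs 1: x=3 → posterior Gamma(11, 13/2)
obs 2: x=0 → posterior Gamma(11, 15/2)
obs 3: x=1 → posterior Gamma(12, 17/2)
obs 4: x=2 → posterior Gamma(14, 19/2)
obs 5: x=1 → posterior Gamma(15, 21/2)
obs 6: x=2 → posterior Gamma(17, 23/2)
obs 7: x=2 → posterior Gamma(19, 25/2)
obs 8: x=2 → posterior Gamma(21, 27/2)

40/27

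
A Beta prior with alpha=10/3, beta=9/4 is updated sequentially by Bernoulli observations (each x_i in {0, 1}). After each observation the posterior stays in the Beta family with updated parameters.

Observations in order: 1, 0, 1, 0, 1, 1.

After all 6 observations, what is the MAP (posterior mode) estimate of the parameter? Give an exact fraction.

76/115

obs 1: x=1 → posterior Beta(13/3, 9/4)
obs 2: x=0 → posterior Beta(13/3, 13/4)
obs 3: x=1 → posterior Beta(16/3, 13/4)
obs 4: x=0 → posterior Beta(16/3, 17/4)
obs 5: x=1 → posterior Beta(19/3, 17/4)
obs 6: x=1 → posterior Beta(22/3, 17/4)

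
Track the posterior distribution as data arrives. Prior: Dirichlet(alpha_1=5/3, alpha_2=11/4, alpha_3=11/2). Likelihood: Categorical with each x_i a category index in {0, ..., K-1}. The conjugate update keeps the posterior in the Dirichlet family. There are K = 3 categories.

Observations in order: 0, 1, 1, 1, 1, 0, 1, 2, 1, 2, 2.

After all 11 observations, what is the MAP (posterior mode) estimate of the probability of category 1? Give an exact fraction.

93/215

obs 1: x=0 → posterior Dirichlet(8/3, 11/4, 11/2)
obs 2: x=1 → posterior Dirichlet(8/3, 15/4, 11/2)
obs 3: x=1 → posterior Dirichlet(8/3, 19/4, 11/2)
obs 4: x=1 → posterior Dirichlet(8/3, 23/4, 11/2)
obs 5: x=1 → posterior Dirichlet(8/3, 27/4, 11/2)
obs 6: x=0 → posterior Dirichlet(11/3, 27/4, 11/2)
obs 7: x=1 → posterior Dirichlet(11/3, 31/4, 11/2)
obs 8: x=2 → posterior Dirichlet(11/3, 31/4, 13/2)
obs 9: x=1 → posterior Dirichlet(11/3, 35/4, 13/2)
obs 10: x=2 → posterior Dirichlet(11/3, 35/4, 15/2)
obs 11: x=2 → posterior Dirichlet(11/3, 35/4, 17/2)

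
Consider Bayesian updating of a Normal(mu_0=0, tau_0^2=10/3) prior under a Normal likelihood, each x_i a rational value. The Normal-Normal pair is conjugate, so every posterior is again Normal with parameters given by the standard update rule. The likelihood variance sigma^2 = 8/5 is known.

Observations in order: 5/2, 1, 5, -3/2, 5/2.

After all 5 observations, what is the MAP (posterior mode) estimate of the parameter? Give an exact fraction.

475/274

obs 1: x=5/2 → posterior Normal(125/74, 40/37)
obs 2: x=1 → posterior Normal(175/124, 20/31)
obs 3: x=5 → posterior Normal(425/174, 40/87)
obs 4: x=-3/2 → posterior Normal(25/16, 5/14)
obs 5: x=5/2 → posterior Normal(475/274, 40/137)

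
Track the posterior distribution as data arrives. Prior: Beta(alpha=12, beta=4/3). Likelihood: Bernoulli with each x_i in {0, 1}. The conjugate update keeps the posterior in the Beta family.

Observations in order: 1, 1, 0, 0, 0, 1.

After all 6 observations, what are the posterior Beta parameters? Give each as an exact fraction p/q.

alpha=15, beta=13/3

obs 1: x=1 → posterior Beta(13, 4/3)
obs 2: x=1 → posterior Beta(14, 4/3)
obs 3: x=0 → posterior Beta(14, 7/3)
obs 4: x=0 → posterior Beta(14, 10/3)
obs 5: x=0 → posterior Beta(14, 13/3)
obs 6: x=1 → posterior Beta(15, 13/3)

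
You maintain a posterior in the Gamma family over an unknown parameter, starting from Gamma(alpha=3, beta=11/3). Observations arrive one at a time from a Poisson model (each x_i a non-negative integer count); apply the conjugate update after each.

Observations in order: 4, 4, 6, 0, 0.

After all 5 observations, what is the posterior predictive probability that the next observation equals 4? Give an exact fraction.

444964860786325476490108600320/5132842708382182842735812571629

obs 1: x=4 → posterior Gamma(7, 14/3)
obs 2: x=4 → posterior Gamma(11, 17/3)
obs 3: x=6 → posterior Gamma(17, 20/3)
obs 4: x=0 → posterior Gamma(17, 23/3)
obs 5: x=0 → posterior Gamma(17, 26/3)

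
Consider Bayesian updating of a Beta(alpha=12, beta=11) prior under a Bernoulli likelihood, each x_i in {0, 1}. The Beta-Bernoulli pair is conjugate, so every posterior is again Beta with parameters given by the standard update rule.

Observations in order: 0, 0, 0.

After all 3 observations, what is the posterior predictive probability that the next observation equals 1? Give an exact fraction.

obs 1: x=0 → posterior Beta(12, 12)
obs 2: x=0 → posterior Beta(12, 13)
obs 3: x=0 → posterior Beta(12, 14)

6/13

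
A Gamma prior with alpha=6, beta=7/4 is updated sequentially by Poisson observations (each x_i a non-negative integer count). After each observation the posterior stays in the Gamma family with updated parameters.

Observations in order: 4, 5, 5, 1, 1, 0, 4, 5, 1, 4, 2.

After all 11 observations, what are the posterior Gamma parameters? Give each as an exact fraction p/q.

obs 1: x=4 → posterior Gamma(10, 11/4)
obs 2: x=5 → posterior Gamma(15, 15/4)
obs 3: x=5 → posterior Gamma(20, 19/4)
obs 4: x=1 → posterior Gamma(21, 23/4)
obs 5: x=1 → posterior Gamma(22, 27/4)
obs 6: x=0 → posterior Gamma(22, 31/4)
obs 7: x=4 → posterior Gamma(26, 35/4)
obs 8: x=5 → posterior Gamma(31, 39/4)
obs 9: x=1 → posterior Gamma(32, 43/4)
obs 10: x=4 → posterior Gamma(36, 47/4)
obs 11: x=2 → posterior Gamma(38, 51/4)

alpha=38, beta=51/4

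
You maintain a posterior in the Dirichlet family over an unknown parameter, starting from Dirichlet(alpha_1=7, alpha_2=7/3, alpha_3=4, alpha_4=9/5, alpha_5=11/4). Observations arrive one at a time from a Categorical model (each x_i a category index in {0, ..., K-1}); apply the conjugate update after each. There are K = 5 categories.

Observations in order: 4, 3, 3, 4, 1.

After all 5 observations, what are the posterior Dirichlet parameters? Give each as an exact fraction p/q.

alpha_1=7, alpha_2=10/3, alpha_3=4, alpha_4=19/5, alpha_5=19/4

obs 1: x=4 → posterior Dirichlet(7, 7/3, 4, 9/5, 15/4)
obs 2: x=3 → posterior Dirichlet(7, 7/3, 4, 14/5, 15/4)
obs 3: x=3 → posterior Dirichlet(7, 7/3, 4, 19/5, 15/4)
obs 4: x=4 → posterior Dirichlet(7, 7/3, 4, 19/5, 19/4)
obs 5: x=1 → posterior Dirichlet(7, 10/3, 4, 19/5, 19/4)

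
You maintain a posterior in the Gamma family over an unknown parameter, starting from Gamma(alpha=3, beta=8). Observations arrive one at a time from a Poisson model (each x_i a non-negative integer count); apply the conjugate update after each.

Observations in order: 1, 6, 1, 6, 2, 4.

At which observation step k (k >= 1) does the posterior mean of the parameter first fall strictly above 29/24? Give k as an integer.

obs 1: x=1 → posterior Gamma(4, 9)
obs 2: x=6 → posterior Gamma(10, 10)
obs 3: x=1 → posterior Gamma(11, 11)
obs 4: x=6 → posterior Gamma(17, 12)
obs 5: x=2 → posterior Gamma(19, 13)
obs 6: x=4 → posterior Gamma(23, 14)

k = 4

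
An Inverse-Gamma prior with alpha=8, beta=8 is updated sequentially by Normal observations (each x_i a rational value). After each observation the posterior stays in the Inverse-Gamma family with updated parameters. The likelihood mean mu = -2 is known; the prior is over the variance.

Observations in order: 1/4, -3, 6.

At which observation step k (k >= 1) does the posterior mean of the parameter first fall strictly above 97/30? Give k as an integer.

obs 1: x=1/4 → posterior Inverse-Gamma(17/2, 337/32)
obs 2: x=-3 → posterior Inverse-Gamma(9, 353/32)
obs 3: x=6 → posterior Inverse-Gamma(19/2, 1377/32)

k = 3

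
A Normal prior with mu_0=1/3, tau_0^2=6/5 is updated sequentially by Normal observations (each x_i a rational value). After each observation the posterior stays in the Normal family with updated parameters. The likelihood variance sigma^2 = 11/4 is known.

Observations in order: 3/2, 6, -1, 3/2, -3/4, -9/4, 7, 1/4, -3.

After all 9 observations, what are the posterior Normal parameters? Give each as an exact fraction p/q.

obs 1: x=3/2 → posterior Normal(163/237, 66/79)
obs 2: x=6 → posterior Normal(595/309, 66/103)
obs 3: x=-1 → posterior Normal(523/381, 66/127)
obs 4: x=3/2 → posterior Normal(631/453, 66/151)
obs 5: x=-3/4 → posterior Normal(577/525, 66/175)
obs 6: x=-9/4 → posterior Normal(415/597, 66/199)
obs 7: x=7 → posterior Normal(919/669, 66/223)
obs 8: x=1/4 → posterior Normal(937/741, 66/247)
obs 9: x=-3 → posterior Normal(721/813, 66/271)

mu_0=721/813, tau_0^2=66/271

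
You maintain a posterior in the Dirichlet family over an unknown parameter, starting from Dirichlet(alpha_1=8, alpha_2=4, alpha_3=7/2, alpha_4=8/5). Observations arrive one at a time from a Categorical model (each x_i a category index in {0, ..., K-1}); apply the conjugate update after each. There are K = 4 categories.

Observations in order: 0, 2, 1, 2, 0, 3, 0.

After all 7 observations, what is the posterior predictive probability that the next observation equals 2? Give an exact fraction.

55/241

obs 1: x=0 → posterior Dirichlet(9, 4, 7/2, 8/5)
obs 2: x=2 → posterior Dirichlet(9, 4, 9/2, 8/5)
obs 3: x=1 → posterior Dirichlet(9, 5, 9/2, 8/5)
obs 4: x=2 → posterior Dirichlet(9, 5, 11/2, 8/5)
obs 5: x=0 → posterior Dirichlet(10, 5, 11/2, 8/5)
obs 6: x=3 → posterior Dirichlet(10, 5, 11/2, 13/5)
obs 7: x=0 → posterior Dirichlet(11, 5, 11/2, 13/5)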